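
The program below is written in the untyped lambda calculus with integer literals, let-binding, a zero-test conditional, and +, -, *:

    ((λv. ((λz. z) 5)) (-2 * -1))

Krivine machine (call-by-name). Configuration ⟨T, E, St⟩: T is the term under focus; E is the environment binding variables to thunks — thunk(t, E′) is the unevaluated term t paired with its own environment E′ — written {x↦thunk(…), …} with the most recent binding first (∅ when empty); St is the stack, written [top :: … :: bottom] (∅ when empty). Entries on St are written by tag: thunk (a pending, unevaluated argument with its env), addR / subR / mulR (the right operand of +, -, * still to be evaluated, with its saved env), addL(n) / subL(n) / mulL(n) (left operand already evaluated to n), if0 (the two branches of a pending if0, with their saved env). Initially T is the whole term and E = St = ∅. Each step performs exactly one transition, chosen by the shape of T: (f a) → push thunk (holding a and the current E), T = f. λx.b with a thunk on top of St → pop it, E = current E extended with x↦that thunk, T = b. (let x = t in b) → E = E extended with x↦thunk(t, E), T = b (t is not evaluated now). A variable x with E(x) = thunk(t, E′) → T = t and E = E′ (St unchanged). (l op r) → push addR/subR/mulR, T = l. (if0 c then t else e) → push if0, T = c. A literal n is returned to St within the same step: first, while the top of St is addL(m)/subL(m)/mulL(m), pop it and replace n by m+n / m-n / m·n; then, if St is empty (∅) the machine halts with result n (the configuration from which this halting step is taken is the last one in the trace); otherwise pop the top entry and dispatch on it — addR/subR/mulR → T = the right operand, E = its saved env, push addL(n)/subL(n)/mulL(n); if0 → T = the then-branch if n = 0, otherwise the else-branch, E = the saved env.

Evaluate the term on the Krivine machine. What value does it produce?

Answer: 5

Execution trace:
t=0: ⟨T=((λv. ((λz. z) 5)) (-2 * -1)); E=∅; St=∅⟩
t=1: ⟨T=(λv. ((λz. z) 5)); E=∅; St=[thunk]⟩
t=2: ⟨T=((λz. z) 5); E={v↦thunk((-2 * -1), ∅)}; St=∅⟩
t=3: ⟨T=(λz. z); E={v↦thunk((-2 * -1), ∅)}; St=[thunk]⟩
t=4: ⟨T=z; E={z↦thunk(5, {v↦thunk((-2 * -1), ∅)}), v↦thunk((-2 * -1), ∅)}; St=∅⟩
t=5: ⟨T=5; E={v↦thunk((-2 * -1), ∅)}; St=∅⟩
→ final value 5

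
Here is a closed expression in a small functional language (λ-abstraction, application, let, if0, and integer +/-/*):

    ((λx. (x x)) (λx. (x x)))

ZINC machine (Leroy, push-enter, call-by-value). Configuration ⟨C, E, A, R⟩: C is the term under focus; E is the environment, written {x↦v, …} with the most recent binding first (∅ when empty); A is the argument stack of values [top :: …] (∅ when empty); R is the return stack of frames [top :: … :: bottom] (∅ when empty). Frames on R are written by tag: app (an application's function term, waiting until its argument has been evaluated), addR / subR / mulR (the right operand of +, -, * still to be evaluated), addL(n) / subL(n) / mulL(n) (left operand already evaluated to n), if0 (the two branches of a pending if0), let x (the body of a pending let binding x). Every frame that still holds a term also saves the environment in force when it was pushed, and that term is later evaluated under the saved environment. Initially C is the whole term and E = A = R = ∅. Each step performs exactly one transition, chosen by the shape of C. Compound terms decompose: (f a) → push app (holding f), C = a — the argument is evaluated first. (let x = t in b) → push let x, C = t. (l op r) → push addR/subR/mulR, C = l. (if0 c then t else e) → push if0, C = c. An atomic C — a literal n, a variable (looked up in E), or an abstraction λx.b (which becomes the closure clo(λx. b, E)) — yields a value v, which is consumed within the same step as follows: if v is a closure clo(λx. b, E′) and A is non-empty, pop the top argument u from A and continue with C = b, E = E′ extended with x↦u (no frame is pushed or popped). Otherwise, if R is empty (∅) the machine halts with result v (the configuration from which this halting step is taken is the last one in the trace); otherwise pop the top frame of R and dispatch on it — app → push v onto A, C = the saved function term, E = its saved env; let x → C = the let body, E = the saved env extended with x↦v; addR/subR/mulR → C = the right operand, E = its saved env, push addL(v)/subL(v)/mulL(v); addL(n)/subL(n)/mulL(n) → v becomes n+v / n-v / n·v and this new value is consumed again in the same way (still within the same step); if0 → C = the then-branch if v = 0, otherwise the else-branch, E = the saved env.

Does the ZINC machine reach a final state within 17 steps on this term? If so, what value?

Answer: DIVERGES (no final state within 17 steps)

Machine steps:
0. [C=((λx. (x x)) (λx. (x x))) | E=∅ | A=∅ | R=∅]
1. [C=(λx. (x x)) | E=∅ | A=∅ | R=[app]]
2. [C=(λx. (x x)) | E=∅ | A=[clo(λx. (x x), ∅)] | R=∅]
3. [C=(x x) | E={x↦clo(λx. (x x), ∅)} | A=∅ | R=∅]
4. [C=x | E={x↦clo(λx. (x x), ∅)} | A=∅ | R=[app]]
5. [C=x | E={x↦clo(λx. (x x), ∅)} | A=[clo(λx. (x x), ∅)] | R=∅]
… configuration repeats with period 3 (steps 3–5 recur indefinitely) …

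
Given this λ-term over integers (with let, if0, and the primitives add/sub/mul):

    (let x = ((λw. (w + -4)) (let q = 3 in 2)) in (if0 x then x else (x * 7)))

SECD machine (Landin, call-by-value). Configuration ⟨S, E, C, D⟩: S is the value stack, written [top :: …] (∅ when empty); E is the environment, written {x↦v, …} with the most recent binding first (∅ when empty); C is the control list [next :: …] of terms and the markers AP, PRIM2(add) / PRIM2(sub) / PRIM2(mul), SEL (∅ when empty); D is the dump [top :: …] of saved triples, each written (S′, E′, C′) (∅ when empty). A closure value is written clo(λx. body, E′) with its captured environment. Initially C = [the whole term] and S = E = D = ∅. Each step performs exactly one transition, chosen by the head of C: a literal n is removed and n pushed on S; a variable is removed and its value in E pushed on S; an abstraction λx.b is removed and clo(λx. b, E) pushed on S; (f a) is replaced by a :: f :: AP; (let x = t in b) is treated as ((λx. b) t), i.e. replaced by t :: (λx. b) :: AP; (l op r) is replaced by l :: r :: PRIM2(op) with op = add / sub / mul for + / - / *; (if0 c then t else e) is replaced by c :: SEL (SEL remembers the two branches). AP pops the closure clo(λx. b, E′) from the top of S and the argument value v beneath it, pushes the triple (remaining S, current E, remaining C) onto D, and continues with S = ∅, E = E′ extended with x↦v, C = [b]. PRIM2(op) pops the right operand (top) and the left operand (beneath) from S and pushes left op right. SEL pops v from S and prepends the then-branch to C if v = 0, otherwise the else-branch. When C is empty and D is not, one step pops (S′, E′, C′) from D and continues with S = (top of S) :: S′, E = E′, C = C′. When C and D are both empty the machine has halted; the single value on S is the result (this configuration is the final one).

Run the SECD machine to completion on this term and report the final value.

0. [S=∅ | E=∅ | C=[(let x = ((λw. (w + -4)) (let q = 3 in 2)) in (if0 x then x else (x * 7)))] | D=∅]
1. [S=∅ | E=∅ | C=[((λw. (w + -4)) (let q = 3 in 2)) :: (λx. (if0 x then x else (x * 7))) :: AP] | D=∅]
2. [S=∅ | E=∅ | C=[(let q = 3 in 2) :: (λw. (w + -4)) :: AP :: (λx. (if0 x then x else (x * 7))) :: AP] | D=∅]
3. [S=∅ | E=∅ | C=[3 :: (λq. 2) :: AP :: (λw. (w + -4)) :: AP :: (λx. (if0 x then x else (x * 7))) :: AP] | D=∅]
4. [S=[3] | E=∅ | C=[(λq. 2) :: AP :: (λw. (w + -4)) :: AP :: (λx. (if0 x then x else (x * 7))) :: AP] | D=∅]
5. [S=[clo(λq. 2, ∅) :: 3] | E=∅ | C=[AP :: (λw. (w + -4)) :: AP :: (λx. (if0 x then x else (x * 7))) :: AP] | D=∅]
6. [S=∅ | E={q↦3} | C=[2] | D=[(∅, ∅, [(λw. (w + -4)) :: AP :: (λx. (if0 x then x else (x * 7))) :: AP])]]
7. [S=[2] | E={q↦3} | C=∅ | D=[(∅, ∅, [(λw. (w + -4)) :: AP :: (λx. (if0 x then x else (x * 7))) :: AP])]]
8. [S=[2] | E=∅ | C=[(λw. (w + -4)) :: AP :: (λx. (if0 x then x else (x * 7))) :: AP] | D=∅]
9. [S=[clo(λw. (w + -4), ∅) :: 2] | E=∅ | C=[AP :: (λx. (if0 x then x else (x * 7))) :: AP] | D=∅]
10. [S=∅ | E={w↦2} | C=[(w + -4)] | D=[(∅, ∅, [(λx. (if0 x then x else (x * 7))) :: AP])]]
11. [S=∅ | E={w↦2} | C=[w :: -4 :: PRIM2(add)] | D=[(∅, ∅, [(λx. (if0 x then x else (x * 7))) :: AP])]]
12. [S=[2] | E={w↦2} | C=[-4 :: PRIM2(add)] | D=[(∅, ∅, [(λx. (if0 x then x else (x * 7))) :: AP])]]
13. [S=[-4 :: 2] | E={w↦2} | C=[PRIM2(add)] | D=[(∅, ∅, [(λx. (if0 x then x else (x * 7))) :: AP])]]
14. [S=[-2] | E={w↦2} | C=∅ | D=[(∅, ∅, [(λx. (if0 x then x else (x * 7))) :: AP])]]
15. [S=[-2] | E=∅ | C=[(λx. (if0 x then x else (x * 7))) :: AP] | D=∅]
16. [S=[clo(λx. (if0 x then x else (x * 7)), ∅) :: -2] | E=∅ | C=[AP] | D=∅]
17. [S=∅ | E={x↦-2} | C=[(if0 x then x else (x * 7))] | D=[(∅, ∅, ∅)]]
18. [S=∅ | E={x↦-2} | C=[x :: SEL] | D=[(∅, ∅, ∅)]]
19. [S=[-2] | E={x↦-2} | C=[SEL] | D=[(∅, ∅, ∅)]]
20. [S=∅ | E={x↦-2} | C=[(x * 7)] | D=[(∅, ∅, ∅)]]
21. [S=∅ | E={x↦-2} | C=[x :: 7 :: PRIM2(mul)] | D=[(∅, ∅, ∅)]]
22. [S=[-2] | E={x↦-2} | C=[7 :: PRIM2(mul)] | D=[(∅, ∅, ∅)]]
23. [S=[7 :: -2] | E={x↦-2} | C=[PRIM2(mul)] | D=[(∅, ∅, ∅)]]
24. [S=[-14] | E={x↦-2} | C=∅ | D=[(∅, ∅, ∅)]]
25. [S=[-14] | E=∅ | C=∅ | D=∅]
→ final value -14

Answer: -14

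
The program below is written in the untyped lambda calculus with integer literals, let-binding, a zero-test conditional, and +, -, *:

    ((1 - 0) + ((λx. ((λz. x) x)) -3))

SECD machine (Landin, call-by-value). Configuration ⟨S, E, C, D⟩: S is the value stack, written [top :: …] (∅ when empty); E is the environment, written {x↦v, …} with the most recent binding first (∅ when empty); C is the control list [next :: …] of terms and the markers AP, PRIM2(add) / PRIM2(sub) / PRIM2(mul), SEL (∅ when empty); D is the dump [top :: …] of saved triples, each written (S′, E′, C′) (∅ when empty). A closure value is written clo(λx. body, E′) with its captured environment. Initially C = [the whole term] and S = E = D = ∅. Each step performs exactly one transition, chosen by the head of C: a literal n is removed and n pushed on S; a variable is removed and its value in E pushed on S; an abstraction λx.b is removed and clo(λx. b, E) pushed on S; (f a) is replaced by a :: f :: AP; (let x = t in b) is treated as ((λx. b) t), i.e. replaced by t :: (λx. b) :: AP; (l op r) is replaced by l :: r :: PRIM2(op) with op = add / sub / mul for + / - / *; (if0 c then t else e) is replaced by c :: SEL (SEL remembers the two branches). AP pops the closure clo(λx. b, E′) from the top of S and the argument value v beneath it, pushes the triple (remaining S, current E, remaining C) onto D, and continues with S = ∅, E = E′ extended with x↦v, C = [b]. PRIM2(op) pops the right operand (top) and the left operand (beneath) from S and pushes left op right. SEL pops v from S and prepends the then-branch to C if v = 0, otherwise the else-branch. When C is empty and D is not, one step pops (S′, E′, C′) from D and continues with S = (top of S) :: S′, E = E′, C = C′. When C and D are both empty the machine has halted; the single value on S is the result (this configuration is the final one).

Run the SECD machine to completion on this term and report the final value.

Answer: -2

Derivation:
[0] <S=∅, E=∅, C=[((1 - 0) + ((λx. ((λz. x) x)) -3))], D=∅>
[1] <S=∅, E=∅, C=[(1 - 0) :: ((λx. ((λz. x) x)) -3) :: PRIM2(add)], D=∅>
[2] <S=∅, E=∅, C=[1 :: 0 :: PRIM2(sub) :: ((λx. ((λz. x) x)) -3) :: PRIM2(add)], D=∅>
[3] <S=[1], E=∅, C=[0 :: PRIM2(sub) :: ((λx. ((λz. x) x)) -3) :: PRIM2(add)], D=∅>
[4] <S=[0 :: 1], E=∅, C=[PRIM2(sub) :: ((λx. ((λz. x) x)) -3) :: PRIM2(add)], D=∅>
[5] <S=[1], E=∅, C=[((λx. ((λz. x) x)) -3) :: PRIM2(add)], D=∅>
[6] <S=[1], E=∅, C=[-3 :: (λx. ((λz. x) x)) :: AP :: PRIM2(add)], D=∅>
[7] <S=[-3 :: 1], E=∅, C=[(λx. ((λz. x) x)) :: AP :: PRIM2(add)], D=∅>
[8] <S=[clo(λx. ((λz. x) x), ∅) :: -3 :: 1], E=∅, C=[AP :: PRIM2(add)], D=∅>
[9] <S=∅, E={x↦-3}, C=[((λz. x) x)], D=[([1], ∅, [PRIM2(add)])]>
[10] <S=∅, E={x↦-3}, C=[x :: (λz. x) :: AP], D=[([1], ∅, [PRIM2(add)])]>
[11] <S=[-3], E={x↦-3}, C=[(λz. x) :: AP], D=[([1], ∅, [PRIM2(add)])]>
[12] <S=[clo(λz. x, {x↦-3}) :: -3], E={x↦-3}, C=[AP], D=[([1], ∅, [PRIM2(add)])]>
[13] <S=∅, E={z↦-3, x↦-3}, C=[x], D=[(∅, {x↦-3}, ∅) :: ([1], ∅, [PRIM2(add)])]>
[14] <S=[-3], E={z↦-3, x↦-3}, C=∅, D=[(∅, {x↦-3}, ∅) :: ([1], ∅, [PRIM2(add)])]>
[15] <S=[-3], E={x↦-3}, C=∅, D=[([1], ∅, [PRIM2(add)])]>
[16] <S=[-3 :: 1], E=∅, C=[PRIM2(add)], D=∅>
[17] <S=[-2], E=∅, C=∅, D=∅>
→ final value -2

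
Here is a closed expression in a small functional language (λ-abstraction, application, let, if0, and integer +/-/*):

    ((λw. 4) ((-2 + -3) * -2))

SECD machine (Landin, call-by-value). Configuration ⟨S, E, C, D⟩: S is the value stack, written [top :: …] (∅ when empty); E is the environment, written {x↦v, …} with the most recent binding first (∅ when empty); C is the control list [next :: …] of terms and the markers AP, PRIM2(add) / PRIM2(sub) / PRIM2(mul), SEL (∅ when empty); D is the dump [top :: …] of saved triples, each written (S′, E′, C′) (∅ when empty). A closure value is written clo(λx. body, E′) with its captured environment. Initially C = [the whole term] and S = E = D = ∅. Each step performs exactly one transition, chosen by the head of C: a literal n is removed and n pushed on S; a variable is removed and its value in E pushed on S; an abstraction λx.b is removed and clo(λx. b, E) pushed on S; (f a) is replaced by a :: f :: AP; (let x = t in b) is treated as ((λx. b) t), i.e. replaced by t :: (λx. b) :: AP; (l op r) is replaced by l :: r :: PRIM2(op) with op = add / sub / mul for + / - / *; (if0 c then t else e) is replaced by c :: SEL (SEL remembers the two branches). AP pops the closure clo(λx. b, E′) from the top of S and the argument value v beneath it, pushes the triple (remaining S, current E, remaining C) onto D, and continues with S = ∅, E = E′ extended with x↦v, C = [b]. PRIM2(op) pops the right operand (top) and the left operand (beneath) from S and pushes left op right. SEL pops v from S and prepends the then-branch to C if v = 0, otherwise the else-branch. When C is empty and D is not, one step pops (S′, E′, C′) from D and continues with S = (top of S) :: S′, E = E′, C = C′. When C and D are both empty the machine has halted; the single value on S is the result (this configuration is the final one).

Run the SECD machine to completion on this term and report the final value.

t=0: ⟨S=∅; E=∅; C=[((λw. 4) ((-2 + -3) * -2))]; D=∅⟩
t=1: ⟨S=∅; E=∅; C=[((-2 + -3) * -2) :: (λw. 4) :: AP]; D=∅⟩
t=2: ⟨S=∅; E=∅; C=[(-2 + -3) :: -2 :: PRIM2(mul) :: (λw. 4) :: AP]; D=∅⟩
t=3: ⟨S=∅; E=∅; C=[-2 :: -3 :: PRIM2(add) :: -2 :: PRIM2(mul) :: (λw. 4) :: AP]; D=∅⟩
t=4: ⟨S=[-2]; E=∅; C=[-3 :: PRIM2(add) :: -2 :: PRIM2(mul) :: (λw. 4) :: AP]; D=∅⟩
t=5: ⟨S=[-3 :: -2]; E=∅; C=[PRIM2(add) :: -2 :: PRIM2(mul) :: (λw. 4) :: AP]; D=∅⟩
t=6: ⟨S=[-5]; E=∅; C=[-2 :: PRIM2(mul) :: (λw. 4) :: AP]; D=∅⟩
t=7: ⟨S=[-2 :: -5]; E=∅; C=[PRIM2(mul) :: (λw. 4) :: AP]; D=∅⟩
t=8: ⟨S=[10]; E=∅; C=[(λw. 4) :: AP]; D=∅⟩
t=9: ⟨S=[clo(λw. 4, ∅) :: 10]; E=∅; C=[AP]; D=∅⟩
t=10: ⟨S=∅; E={w↦10}; C=[4]; D=[(∅, ∅, ∅)]⟩
t=11: ⟨S=[4]; E={w↦10}; C=∅; D=[(∅, ∅, ∅)]⟩
t=12: ⟨S=[4]; E=∅; C=∅; D=∅⟩
→ final value 4

Answer: 4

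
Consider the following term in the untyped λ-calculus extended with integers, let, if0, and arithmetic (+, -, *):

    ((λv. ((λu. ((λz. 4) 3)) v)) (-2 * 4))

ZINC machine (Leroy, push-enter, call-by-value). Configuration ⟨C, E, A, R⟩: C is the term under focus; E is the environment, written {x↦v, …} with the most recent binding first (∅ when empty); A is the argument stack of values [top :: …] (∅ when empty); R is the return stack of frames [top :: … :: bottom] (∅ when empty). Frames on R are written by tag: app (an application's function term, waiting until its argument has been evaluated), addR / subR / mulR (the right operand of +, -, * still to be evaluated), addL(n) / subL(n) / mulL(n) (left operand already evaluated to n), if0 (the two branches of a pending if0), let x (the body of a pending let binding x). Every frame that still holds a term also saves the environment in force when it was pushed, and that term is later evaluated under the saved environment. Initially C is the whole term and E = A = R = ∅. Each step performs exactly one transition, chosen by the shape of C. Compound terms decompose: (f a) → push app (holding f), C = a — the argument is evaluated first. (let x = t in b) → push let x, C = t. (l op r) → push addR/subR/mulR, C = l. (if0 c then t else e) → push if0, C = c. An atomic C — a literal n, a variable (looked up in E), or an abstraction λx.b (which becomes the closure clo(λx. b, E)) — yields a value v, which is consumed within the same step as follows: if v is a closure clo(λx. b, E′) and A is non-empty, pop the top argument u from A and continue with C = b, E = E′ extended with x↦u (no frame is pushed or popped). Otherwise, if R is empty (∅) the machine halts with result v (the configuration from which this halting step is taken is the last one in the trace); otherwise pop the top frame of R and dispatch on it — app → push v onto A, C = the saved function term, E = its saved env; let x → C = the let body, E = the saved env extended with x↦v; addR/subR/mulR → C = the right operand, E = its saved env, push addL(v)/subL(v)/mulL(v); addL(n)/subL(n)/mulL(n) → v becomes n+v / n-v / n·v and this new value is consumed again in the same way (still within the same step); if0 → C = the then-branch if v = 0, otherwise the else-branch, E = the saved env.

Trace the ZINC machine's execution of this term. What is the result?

0. ⟨C=((λv. ((λu. ((λz. 4) 3)) v)) (-2 * 4)); E=∅; A=∅; R=∅⟩
1. ⟨C=(-2 * 4); E=∅; A=∅; R=[app]⟩
2. ⟨C=-2; E=∅; A=∅; R=[mulR :: app]⟩
3. ⟨C=4; E=∅; A=∅; R=[mulL(-2) :: app]⟩
4. ⟨C=(λv. ((λu. ((λz. 4) 3)) v)); E=∅; A=[-8]; R=∅⟩
5. ⟨C=((λu. ((λz. 4) 3)) v); E={v↦-8}; A=∅; R=∅⟩
6. ⟨C=v; E={v↦-8}; A=∅; R=[app]⟩
7. ⟨C=(λu. ((λz. 4) 3)); E={v↦-8}; A=[-8]; R=∅⟩
8. ⟨C=((λz. 4) 3); E={u↦-8, v↦-8}; A=∅; R=∅⟩
9. ⟨C=3; E={u↦-8, v↦-8}; A=∅; R=[app]⟩
10. ⟨C=(λz. 4); E={u↦-8, v↦-8}; A=[3]; R=∅⟩
11. ⟨C=4; E={z↦3, u↦-8, v↦-8}; A=∅; R=∅⟩
→ final value 4

Answer: 4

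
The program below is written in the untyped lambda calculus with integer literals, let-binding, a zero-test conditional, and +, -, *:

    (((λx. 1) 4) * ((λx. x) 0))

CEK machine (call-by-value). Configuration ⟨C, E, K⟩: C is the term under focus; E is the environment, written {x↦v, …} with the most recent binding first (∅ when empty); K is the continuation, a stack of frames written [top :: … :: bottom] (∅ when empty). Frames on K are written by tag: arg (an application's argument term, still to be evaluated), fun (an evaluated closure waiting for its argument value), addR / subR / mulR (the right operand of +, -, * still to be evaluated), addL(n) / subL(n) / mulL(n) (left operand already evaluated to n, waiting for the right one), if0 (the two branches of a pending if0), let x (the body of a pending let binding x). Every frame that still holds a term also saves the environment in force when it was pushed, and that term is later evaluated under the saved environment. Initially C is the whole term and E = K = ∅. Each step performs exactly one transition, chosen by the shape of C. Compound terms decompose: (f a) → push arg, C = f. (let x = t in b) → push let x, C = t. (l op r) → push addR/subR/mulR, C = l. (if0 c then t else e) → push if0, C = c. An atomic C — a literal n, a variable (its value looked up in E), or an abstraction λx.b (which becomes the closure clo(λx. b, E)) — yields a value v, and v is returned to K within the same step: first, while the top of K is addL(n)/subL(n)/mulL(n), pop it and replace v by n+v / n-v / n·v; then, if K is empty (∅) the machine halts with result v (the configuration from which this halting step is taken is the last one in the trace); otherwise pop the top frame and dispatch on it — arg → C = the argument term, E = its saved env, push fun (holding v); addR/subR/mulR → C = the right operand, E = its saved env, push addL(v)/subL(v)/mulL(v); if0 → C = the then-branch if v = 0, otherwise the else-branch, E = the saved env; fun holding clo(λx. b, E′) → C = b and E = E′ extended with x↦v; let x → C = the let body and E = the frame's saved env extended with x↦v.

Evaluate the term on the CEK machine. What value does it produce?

Answer: 0

Derivation:
step 0: [C=(((λx. 1) 4) * ((λx. x) 0)) | E=∅ | K=∅]
step 1: [C=((λx. 1) 4) | E=∅ | K=[mulR]]
step 2: [C=(λx. 1) | E=∅ | K=[arg :: mulR]]
step 3: [C=4 | E=∅ | K=[fun :: mulR]]
step 4: [C=1 | E={x↦4} | K=[mulR]]
step 5: [C=((λx. x) 0) | E=∅ | K=[mulL(1)]]
step 6: [C=(λx. x) | E=∅ | K=[arg :: mulL(1)]]
step 7: [C=0 | E=∅ | K=[fun :: mulL(1)]]
step 8: [C=x | E={x↦0} | K=[mulL(1)]]
→ final value 0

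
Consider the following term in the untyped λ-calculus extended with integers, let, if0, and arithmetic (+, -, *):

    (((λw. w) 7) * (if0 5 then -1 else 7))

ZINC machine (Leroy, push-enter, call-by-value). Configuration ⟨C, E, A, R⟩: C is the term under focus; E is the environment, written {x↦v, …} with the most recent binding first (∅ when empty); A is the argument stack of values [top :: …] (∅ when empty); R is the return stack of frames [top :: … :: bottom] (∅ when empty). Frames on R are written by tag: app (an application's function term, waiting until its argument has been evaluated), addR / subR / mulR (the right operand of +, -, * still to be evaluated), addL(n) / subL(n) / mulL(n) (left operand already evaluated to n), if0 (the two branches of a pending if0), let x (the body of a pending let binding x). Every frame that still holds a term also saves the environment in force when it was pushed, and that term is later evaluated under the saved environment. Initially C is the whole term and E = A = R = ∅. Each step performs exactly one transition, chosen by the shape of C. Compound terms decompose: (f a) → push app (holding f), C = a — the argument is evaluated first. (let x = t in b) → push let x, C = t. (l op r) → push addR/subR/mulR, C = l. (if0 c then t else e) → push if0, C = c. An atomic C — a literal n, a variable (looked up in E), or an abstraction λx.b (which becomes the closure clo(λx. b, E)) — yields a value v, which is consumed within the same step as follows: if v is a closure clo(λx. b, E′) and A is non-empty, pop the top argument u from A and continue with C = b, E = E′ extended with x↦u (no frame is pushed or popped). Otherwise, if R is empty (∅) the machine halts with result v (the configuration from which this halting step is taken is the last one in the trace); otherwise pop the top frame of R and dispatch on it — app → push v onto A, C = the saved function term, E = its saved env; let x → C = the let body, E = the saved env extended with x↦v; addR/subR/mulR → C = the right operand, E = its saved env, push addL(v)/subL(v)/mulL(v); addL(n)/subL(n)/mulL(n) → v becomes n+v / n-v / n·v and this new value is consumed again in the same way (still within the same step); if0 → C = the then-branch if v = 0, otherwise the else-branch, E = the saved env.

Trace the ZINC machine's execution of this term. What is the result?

Answer: 49

Derivation:
t=0: <C=(((λw. w) 7) * (if0 5 then -1 else 7)), E=∅, A=∅, R=∅>
t=1: <C=((λw. w) 7), E=∅, A=∅, R=[mulR]>
t=2: <C=7, E=∅, A=∅, R=[app :: mulR]>
t=3: <C=(λw. w), E=∅, A=[7], R=[mulR]>
t=4: <C=w, E={w↦7}, A=∅, R=[mulR]>
t=5: <C=(if0 5 then -1 else 7), E=∅, A=∅, R=[mulL(7)]>
t=6: <C=5, E=∅, A=∅, R=[if0 :: mulL(7)]>
t=7: <C=7, E=∅, A=∅, R=[mulL(7)]>
→ final value 49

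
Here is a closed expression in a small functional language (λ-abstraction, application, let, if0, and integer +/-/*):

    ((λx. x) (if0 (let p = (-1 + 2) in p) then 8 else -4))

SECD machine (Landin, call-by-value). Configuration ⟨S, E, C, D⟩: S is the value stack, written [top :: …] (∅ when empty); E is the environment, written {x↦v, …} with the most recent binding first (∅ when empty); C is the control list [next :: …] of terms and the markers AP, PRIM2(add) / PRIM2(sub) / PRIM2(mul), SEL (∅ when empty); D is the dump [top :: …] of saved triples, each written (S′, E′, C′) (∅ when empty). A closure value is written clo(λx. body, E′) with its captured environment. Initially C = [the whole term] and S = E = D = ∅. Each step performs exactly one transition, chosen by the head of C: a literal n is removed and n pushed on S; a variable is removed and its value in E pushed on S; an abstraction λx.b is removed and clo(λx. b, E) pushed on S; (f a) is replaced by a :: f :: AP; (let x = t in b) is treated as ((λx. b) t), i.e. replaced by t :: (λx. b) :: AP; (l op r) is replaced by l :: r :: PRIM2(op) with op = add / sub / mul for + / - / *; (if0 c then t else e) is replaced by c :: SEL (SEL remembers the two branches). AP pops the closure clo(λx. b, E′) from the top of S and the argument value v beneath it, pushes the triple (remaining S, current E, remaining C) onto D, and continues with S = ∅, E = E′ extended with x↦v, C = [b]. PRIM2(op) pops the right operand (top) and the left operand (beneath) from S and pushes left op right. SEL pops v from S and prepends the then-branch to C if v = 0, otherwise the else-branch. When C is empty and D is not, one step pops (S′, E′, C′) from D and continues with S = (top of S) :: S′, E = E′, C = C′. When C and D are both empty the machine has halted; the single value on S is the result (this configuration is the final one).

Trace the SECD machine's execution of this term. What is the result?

Answer: -4

Execution trace:
[0] [S=∅ | E=∅ | C=[((λx. x) (if0 (let p = (-1 + 2) in p) then 8 else -4))] | D=∅]
[1] [S=∅ | E=∅ | C=[(if0 (let p = (-1 + 2) in p) then 8 else -4) :: (λx. x) :: AP] | D=∅]
[2] [S=∅ | E=∅ | C=[(let p = (-1 + 2) in p) :: SEL :: (λx. x) :: AP] | D=∅]
[3] [S=∅ | E=∅ | C=[(-1 + 2) :: (λp. p) :: AP :: SEL :: (λx. x) :: AP] | D=∅]
[4] [S=∅ | E=∅ | C=[-1 :: 2 :: PRIM2(add) :: (λp. p) :: AP :: SEL :: (λx. x) :: AP] | D=∅]
[5] [S=[-1] | E=∅ | C=[2 :: PRIM2(add) :: (λp. p) :: AP :: SEL :: (λx. x) :: AP] | D=∅]
[6] [S=[2 :: -1] | E=∅ | C=[PRIM2(add) :: (λp. p) :: AP :: SEL :: (λx. x) :: AP] | D=∅]
[7] [S=[1] | E=∅ | C=[(λp. p) :: AP :: SEL :: (λx. x) :: AP] | D=∅]
[8] [S=[clo(λp. p, ∅) :: 1] | E=∅ | C=[AP :: SEL :: (λx. x) :: AP] | D=∅]
[9] [S=∅ | E={p↦1} | C=[p] | D=[(∅, ∅, [SEL :: (λx. x) :: AP])]]
[10] [S=[1] | E={p↦1} | C=∅ | D=[(∅, ∅, [SEL :: (λx. x) :: AP])]]
[11] [S=[1] | E=∅ | C=[SEL :: (λx. x) :: AP] | D=∅]
[12] [S=∅ | E=∅ | C=[-4 :: (λx. x) :: AP] | D=∅]
[13] [S=[-4] | E=∅ | C=[(λx. x) :: AP] | D=∅]
[14] [S=[clo(λx. x, ∅) :: -4] | E=∅ | C=[AP] | D=∅]
[15] [S=∅ | E={x↦-4} | C=[x] | D=[(∅, ∅, ∅)]]
[16] [S=[-4] | E={x↦-4} | C=∅ | D=[(∅, ∅, ∅)]]
[17] [S=[-4] | E=∅ | C=∅ | D=∅]
→ final value -4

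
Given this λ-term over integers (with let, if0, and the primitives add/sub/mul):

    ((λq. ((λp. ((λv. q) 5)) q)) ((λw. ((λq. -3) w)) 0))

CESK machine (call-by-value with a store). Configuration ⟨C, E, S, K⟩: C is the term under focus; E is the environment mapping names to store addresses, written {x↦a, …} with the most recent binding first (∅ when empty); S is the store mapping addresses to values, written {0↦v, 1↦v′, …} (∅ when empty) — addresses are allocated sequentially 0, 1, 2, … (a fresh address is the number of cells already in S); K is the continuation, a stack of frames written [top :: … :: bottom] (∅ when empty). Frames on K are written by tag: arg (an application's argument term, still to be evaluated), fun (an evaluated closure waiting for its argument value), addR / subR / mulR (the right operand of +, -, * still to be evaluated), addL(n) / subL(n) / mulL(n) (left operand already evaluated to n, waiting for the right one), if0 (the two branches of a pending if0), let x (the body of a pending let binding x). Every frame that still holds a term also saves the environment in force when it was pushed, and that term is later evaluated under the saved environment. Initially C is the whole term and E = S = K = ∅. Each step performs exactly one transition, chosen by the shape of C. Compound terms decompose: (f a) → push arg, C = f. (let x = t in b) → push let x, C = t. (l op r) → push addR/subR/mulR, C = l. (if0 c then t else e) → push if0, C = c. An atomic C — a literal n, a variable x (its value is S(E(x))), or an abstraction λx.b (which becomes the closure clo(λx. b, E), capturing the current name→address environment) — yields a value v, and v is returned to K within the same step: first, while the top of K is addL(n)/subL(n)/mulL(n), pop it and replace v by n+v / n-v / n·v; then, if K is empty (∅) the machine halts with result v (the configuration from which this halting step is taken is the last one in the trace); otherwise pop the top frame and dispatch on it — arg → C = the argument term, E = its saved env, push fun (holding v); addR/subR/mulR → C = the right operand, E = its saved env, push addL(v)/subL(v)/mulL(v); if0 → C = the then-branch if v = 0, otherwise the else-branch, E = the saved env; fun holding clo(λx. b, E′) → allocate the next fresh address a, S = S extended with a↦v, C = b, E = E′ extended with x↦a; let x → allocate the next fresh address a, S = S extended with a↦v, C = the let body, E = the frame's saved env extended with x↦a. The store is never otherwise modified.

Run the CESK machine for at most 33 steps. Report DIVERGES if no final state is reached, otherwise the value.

Answer: -3

Derivation:
t=0: [C=((λq. ((λp. ((λv. q) 5)) q)) ((λw. ((λq. -3) w)) 0)) | E=∅ | S=∅ | K=∅]
t=1: [C=(λq. ((λp. ((λv. q) 5)) q)) | E=∅ | S=∅ | K=[arg]]
t=2: [C=((λw. ((λq. -3) w)) 0) | E=∅ | S=∅ | K=[fun]]
t=3: [C=(λw. ((λq. -3) w)) | E=∅ | S=∅ | K=[arg :: fun]]
t=4: [C=0 | E=∅ | S=∅ | K=[fun :: fun]]
t=5: [C=((λq. -3) w) | E={w↦0} | S={0↦0} | K=[fun]]
t=6: [C=(λq. -3) | E={w↦0} | S={0↦0} | K=[arg :: fun]]
t=7: [C=w | E={w↦0} | S={0↦0} | K=[fun :: fun]]
t=8: [C=-3 | E={q↦1, w↦0} | S={0↦0, 1↦0} | K=[fun]]
t=9: [C=((λp. ((λv. q) 5)) q) | E={q↦2} | S={0↦0, 1↦0, 2↦-3} | K=∅]
t=10: [C=(λp. ((λv. q) 5)) | E={q↦2} | S={0↦0, 1↦0, 2↦-3} | K=[arg]]
t=11: [C=q | E={q↦2} | S={0↦0, 1↦0, 2↦-3} | K=[fun]]
t=12: [C=((λv. q) 5) | E={p↦3, q↦2} | S={0↦0, 1↦0, 2↦-3, 3↦-3} | K=∅]
t=13: [C=(λv. q) | E={p↦3, q↦2} | S={0↦0, 1↦0, 2↦-3, 3↦-3} | K=[arg]]
t=14: [C=5 | E={p↦3, q↦2} | S={0↦0, 1↦0, 2↦-3, 3↦-3} | K=[fun]]
t=15: [C=q | E={v↦4, p↦3, q↦2} | S={0↦0, 1↦0, 2↦-3, 3↦-3, 4↦5} | K=∅]
→ final value -3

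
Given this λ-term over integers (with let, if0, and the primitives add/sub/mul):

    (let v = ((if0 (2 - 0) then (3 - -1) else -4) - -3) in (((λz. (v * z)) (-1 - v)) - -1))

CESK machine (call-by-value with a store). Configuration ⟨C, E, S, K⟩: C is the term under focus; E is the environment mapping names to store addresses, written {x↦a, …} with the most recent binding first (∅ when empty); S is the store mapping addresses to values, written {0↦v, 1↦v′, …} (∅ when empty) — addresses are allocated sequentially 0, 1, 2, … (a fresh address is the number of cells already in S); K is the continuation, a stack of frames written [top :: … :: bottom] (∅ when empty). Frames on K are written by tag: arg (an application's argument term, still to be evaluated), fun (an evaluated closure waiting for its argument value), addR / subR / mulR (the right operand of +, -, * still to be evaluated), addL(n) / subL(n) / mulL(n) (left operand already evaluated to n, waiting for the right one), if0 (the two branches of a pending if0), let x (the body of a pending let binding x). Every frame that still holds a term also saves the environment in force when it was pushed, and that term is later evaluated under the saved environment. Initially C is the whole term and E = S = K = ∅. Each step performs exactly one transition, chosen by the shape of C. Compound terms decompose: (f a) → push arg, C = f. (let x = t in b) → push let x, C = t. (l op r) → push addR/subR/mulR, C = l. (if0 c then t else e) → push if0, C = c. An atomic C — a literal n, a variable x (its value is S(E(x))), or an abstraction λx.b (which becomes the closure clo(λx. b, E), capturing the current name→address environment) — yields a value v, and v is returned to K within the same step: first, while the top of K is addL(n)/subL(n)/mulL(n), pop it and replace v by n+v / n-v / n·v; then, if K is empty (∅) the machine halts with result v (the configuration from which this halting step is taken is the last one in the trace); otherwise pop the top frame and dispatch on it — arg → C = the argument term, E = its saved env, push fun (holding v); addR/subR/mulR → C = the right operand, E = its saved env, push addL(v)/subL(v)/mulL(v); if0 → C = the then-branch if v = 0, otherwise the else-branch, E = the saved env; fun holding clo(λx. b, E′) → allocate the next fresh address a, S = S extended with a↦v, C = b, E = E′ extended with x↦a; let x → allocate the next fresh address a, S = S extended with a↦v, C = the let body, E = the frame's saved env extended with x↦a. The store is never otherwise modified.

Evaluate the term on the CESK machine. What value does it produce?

Answer: 1

Machine steps:
0. [C=(let v = ((if0 (2 - 0) then (3 - -1) else -4) - -3) in (((λz. (v * z)) (-1 - v)) - -1)) | E=∅ | S=∅ | K=∅]
1. [C=((if0 (2 - 0) then (3 - -1) else -4) - -3) | E=∅ | S=∅ | K=[let v]]
2. [C=(if0 (2 - 0) then (3 - -1) else -4) | E=∅ | S=∅ | K=[subR :: let v]]
3. [C=(2 - 0) | E=∅ | S=∅ | K=[if0 :: subR :: let v]]
4. [C=2 | E=∅ | S=∅ | K=[subR :: if0 :: subR :: let v]]
5. [C=0 | E=∅ | S=∅ | K=[subL(2) :: if0 :: subR :: let v]]
6. [C=-4 | E=∅ | S=∅ | K=[subR :: let v]]
7. [C=-3 | E=∅ | S=∅ | K=[subL(-4) :: let v]]
8. [C=(((λz. (v * z)) (-1 - v)) - -1) | E={v↦0} | S={0↦-1} | K=∅]
9. [C=((λz. (v * z)) (-1 - v)) | E={v↦0} | S={0↦-1} | K=[subR]]
10. [C=(λz. (v * z)) | E={v↦0} | S={0↦-1} | K=[arg :: subR]]
11. [C=(-1 - v) | E={v↦0} | S={0↦-1} | K=[fun :: subR]]
12. [C=-1 | E={v↦0} | S={0↦-1} | K=[subR :: fun :: subR]]
13. [C=v | E={v↦0} | S={0↦-1} | K=[subL(-1) :: fun :: subR]]
14. [C=(v * z) | E={z↦1, v↦0} | S={0↦-1, 1↦0} | K=[subR]]
15. [C=v | E={z↦1, v↦0} | S={0↦-1, 1↦0} | K=[mulR :: subR]]
16. [C=z | E={z↦1, v↦0} | S={0↦-1, 1↦0} | K=[mulL(-1) :: subR]]
17. [C=-1 | E={v↦0} | S={0↦-1, 1↦0} | K=[subL(0)]]
→ final value 1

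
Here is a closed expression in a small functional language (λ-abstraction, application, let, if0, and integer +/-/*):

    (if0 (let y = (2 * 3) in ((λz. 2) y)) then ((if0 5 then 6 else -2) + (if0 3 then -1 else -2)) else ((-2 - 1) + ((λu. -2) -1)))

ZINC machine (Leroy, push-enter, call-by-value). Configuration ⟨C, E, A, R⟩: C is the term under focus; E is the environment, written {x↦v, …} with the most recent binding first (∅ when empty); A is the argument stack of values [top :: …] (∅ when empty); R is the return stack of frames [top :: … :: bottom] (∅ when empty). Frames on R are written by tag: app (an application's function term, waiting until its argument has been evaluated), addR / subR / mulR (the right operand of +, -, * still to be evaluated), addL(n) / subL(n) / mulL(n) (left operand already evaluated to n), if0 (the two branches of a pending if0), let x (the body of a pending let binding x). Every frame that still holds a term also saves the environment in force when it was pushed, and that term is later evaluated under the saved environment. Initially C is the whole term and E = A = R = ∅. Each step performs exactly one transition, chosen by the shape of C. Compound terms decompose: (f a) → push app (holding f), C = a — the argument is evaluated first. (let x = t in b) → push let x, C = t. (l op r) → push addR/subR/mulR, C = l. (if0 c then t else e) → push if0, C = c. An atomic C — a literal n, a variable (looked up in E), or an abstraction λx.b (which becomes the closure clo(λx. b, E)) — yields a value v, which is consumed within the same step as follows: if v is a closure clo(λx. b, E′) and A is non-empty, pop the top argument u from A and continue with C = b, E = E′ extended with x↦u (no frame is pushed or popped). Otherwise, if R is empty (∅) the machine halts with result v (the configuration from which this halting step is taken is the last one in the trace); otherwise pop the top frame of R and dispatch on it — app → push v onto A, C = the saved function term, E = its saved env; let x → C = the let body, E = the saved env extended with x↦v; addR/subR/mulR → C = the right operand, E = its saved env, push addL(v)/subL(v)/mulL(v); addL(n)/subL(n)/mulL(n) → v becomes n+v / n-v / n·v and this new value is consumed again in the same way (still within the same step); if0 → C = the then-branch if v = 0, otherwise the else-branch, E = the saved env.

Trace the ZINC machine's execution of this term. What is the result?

Answer: -5

Execution trace:
0. [C=(if0 (let y = (2 * 3) in ((λz. 2) y)) then ((if0 5 then 6 else -2) + (if0 3 then -1 else -2)) else ((-2 - 1) + ((λu. -2) -1))) | E=∅ | A=∅ | R=∅]
1. [C=(let y = (2 * 3) in ((λz. 2) y)) | E=∅ | A=∅ | R=[if0]]
2. [C=(2 * 3) | E=∅ | A=∅ | R=[let y :: if0]]
3. [C=2 | E=∅ | A=∅ | R=[mulR :: let y :: if0]]
4. [C=3 | E=∅ | A=∅ | R=[mulL(2) :: let y :: if0]]
5. [C=((λz. 2) y) | E={y↦6} | A=∅ | R=[if0]]
6. [C=y | E={y↦6} | A=∅ | R=[app :: if0]]
7. [C=(λz. 2) | E={y↦6} | A=[6] | R=[if0]]
8. [C=2 | E={z↦6, y↦6} | A=∅ | R=[if0]]
9. [C=((-2 - 1) + ((λu. -2) -1)) | E=∅ | A=∅ | R=∅]
10. [C=(-2 - 1) | E=∅ | A=∅ | R=[addR]]
11. [C=-2 | E=∅ | A=∅ | R=[subR :: addR]]
12. [C=1 | E=∅ | A=∅ | R=[subL(-2) :: addR]]
13. [C=((λu. -2) -1) | E=∅ | A=∅ | R=[addL(-3)]]
14. [C=-1 | E=∅ | A=∅ | R=[app :: addL(-3)]]
15. [C=(λu. -2) | E=∅ | A=[-1] | R=[addL(-3)]]
16. [C=-2 | E={u↦-1} | A=∅ | R=[addL(-3)]]
→ final value -5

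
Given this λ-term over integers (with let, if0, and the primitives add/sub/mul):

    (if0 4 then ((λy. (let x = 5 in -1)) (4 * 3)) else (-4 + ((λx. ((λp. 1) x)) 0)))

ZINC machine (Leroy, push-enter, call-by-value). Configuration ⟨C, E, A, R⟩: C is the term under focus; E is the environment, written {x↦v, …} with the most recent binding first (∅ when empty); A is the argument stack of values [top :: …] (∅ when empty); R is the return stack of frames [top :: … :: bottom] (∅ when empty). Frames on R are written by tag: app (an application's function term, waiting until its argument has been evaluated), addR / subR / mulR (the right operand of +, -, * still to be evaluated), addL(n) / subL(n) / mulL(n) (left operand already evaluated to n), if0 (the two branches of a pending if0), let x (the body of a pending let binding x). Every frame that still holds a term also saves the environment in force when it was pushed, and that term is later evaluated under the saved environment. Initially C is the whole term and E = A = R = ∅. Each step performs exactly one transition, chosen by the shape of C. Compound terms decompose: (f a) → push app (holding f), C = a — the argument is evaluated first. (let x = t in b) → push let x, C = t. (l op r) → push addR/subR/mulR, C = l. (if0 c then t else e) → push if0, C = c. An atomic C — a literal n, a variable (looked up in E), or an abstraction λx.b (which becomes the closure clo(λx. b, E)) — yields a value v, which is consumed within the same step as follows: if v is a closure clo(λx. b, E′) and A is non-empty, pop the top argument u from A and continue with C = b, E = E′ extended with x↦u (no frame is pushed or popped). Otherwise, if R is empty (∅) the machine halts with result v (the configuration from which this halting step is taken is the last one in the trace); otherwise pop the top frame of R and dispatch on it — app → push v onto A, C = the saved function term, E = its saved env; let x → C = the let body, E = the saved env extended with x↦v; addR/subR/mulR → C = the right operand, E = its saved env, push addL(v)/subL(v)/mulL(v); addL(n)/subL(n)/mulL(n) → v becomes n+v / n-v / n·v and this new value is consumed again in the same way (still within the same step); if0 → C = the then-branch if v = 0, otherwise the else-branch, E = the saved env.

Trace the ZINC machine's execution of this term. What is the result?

[0] [C=(if0 4 then ((λy. (let x = 5 in -1)) (4 * 3)) else (-4 + ((λx. ((λp. 1) x)) 0))) | E=∅ | A=∅ | R=∅]
[1] [C=4 | E=∅ | A=∅ | R=[if0]]
[2] [C=(-4 + ((λx. ((λp. 1) x)) 0)) | E=∅ | A=∅ | R=∅]
[3] [C=-4 | E=∅ | A=∅ | R=[addR]]
[4] [C=((λx. ((λp. 1) x)) 0) | E=∅ | A=∅ | R=[addL(-4)]]
[5] [C=0 | E=∅ | A=∅ | R=[app :: addL(-4)]]
[6] [C=(λx. ((λp. 1) x)) | E=∅ | A=[0] | R=[addL(-4)]]
[7] [C=((λp. 1) x) | E={x↦0} | A=∅ | R=[addL(-4)]]
[8] [C=x | E={x↦0} | A=∅ | R=[app :: addL(-4)]]
[9] [C=(λp. 1) | E={x↦0} | A=[0] | R=[addL(-4)]]
[10] [C=1 | E={p↦0, x↦0} | A=∅ | R=[addL(-4)]]
→ final value -3

Answer: -3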